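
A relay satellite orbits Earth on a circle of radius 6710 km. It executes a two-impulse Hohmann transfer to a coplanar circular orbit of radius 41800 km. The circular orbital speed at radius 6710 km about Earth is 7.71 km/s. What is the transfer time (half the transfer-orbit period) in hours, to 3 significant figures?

t = 5.22 hours

From the circular-orbit relation v² = μ/r at r = 6710 km: μ = v²r = (7.71)² × 6710 = 3.98870×10^5 km³/s².
Transfer-ellipse semi-major axis a_t = (r₁ + r₂)/2 = (6710 + 41800)/2 = 24255 km.
Transfer time t = π√(a_t³/μ) = π√((24255)³ / 3.98870×10^5) = 18790 s.
Converting: 18790 s ÷ 3600 s/hour = 5.22 hours.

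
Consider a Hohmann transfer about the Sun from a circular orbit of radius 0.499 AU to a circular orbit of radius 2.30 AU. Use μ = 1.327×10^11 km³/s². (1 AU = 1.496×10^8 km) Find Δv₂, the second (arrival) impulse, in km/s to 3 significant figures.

Δv₂ = 7.91 km/s

In km: r₁ = 0.499 × 1.496×10^8 = 7.46504×10^7 km; r₂ = 2.30 × 1.496×10^8 = 3.4408×10^8 km.
Transfer-ellipse semi-major axis a_t = (r₁ + r₂)/2 = (7.46504×10^7 + 3.4408×10^8)/2 = 2.093652×10^8 km.
On the circular orbit at r = 3.4408×10^8 km, v_c = √(μ/r) = 19.6384 km/s.
Vis-viva on the transfer ellipse at r = 3.4408×10^8 km gives v_t = √[μ(2/r − 1/a_t)] = 11.7265 km/s.
Δv₂ = |v_t − v_c| = |11.7265 − 19.6384| = 7.912 km/s.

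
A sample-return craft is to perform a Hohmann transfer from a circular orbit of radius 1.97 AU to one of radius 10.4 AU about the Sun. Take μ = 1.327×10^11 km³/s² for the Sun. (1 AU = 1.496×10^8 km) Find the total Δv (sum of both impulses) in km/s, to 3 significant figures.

In km: r₁ = 1.97 × 1.496×10^8 = 2.94712×10^8 km; r₂ = 10.4 × 1.496×10^8 = 1.55584×10^9 km.
Semi-major axis of the transfer orbit: a_t = (2.94712×10^8 + 1.55584×10^9)/2 = 9.25276×10^8 km.
Circular speed at r₁: v₁ = √(μ/r₁) = √(1.327×10^11/2.94712×10^8) = 21.220 km/s.
Transfer-orbit speed at r₁ (vis-viva): v_p = √[μ(2/r₁ − 1/a_t)] = 27.516 km/s.
First burn Δv₁ = |v_p − v₁| = 6.296 km/s.
Circular speed at r₂: v₂ = √(μ/r₂) = 9.235 km/s.
Transfer-orbit speed at r₂: v_a = √[μ(2/r₂ − 1/a_t)] = 5.212 km/s.
Second burn Δv₂ = |v₂ − v_a| = 4.023 km/s.
Total Δv = Δv₁ + Δv₂ = 10.32 km/s.

Δv = 10.3 km/s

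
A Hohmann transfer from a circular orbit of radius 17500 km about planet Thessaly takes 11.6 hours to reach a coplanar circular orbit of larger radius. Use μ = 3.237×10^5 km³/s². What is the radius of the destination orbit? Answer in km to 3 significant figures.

r₂ = 59600 km

Transfer time t = 11.6 hours = 41760 s, and t = π√(a_t³/μ).
So a_t = (μ t²/π²)^(1/3) = (3.237×10^5 × (41760)² / π²)^(1/3) = 38529 km.
Since a_t = (r₁ + r₂)/2, r₂ = 2a_t − r₁ = 2×38529 − 17500 = 59558 km.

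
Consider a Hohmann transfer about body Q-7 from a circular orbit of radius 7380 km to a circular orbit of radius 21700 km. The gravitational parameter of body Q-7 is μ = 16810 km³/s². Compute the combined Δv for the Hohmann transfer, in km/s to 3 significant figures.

Δv = 0.588 km/s

The Hohmann ellipse has a_t = (r₁ + r₂)/2 = 14540 km.
At r₁ the circular-orbit speed is v₁ = √(μ/r₁) = 1.50923 km/s.
Transfer-orbit speed at r₁ (v² = μ(2/r − 1/a)): v_p = √[μ(2/r₁ − 1/a_t)] = 1.84376 km/s.
First burn Δv₁ = |v_p − v₁| = 0.3345 km/s.
At r₂, v₂ = √(μ/r₂) = 0.8801 km/s.
Transfer-orbit speed at r₂: v_a = √[μ(2/r₂ − 1/a_t)] = 0.6270 km/s.
Second burn Δv₂ = |v₂ − v_a| = 0.2531 km/s.
Total Δv = Δv₁ + Δv₂ = 0.5876 km/s.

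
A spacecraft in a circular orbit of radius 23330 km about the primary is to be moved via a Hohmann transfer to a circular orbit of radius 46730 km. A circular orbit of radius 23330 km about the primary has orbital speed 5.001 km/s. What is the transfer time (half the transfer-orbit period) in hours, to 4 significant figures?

t = 7.490 hours

From the circular-orbit relation v² = μ/r at r = 23330 km: μ = v²r = (5.001)² × 23330 = 5.83483×10^5 km³/s².
Semi-major axis of the transfer orbit: a_t = (23330 + 46730)/2 = 35030 km.
Half the transfer-orbit period gives t = π√(a_t³/μ) = 26965 s.
Converting: 26965 s ÷ 3600 s/hour = 7.490 hours.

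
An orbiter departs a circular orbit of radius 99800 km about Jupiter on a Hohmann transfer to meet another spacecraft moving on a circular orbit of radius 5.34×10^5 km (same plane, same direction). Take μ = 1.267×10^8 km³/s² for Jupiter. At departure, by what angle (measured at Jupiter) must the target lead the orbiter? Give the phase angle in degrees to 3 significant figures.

φ = 97.7°

The Hohmann ellipse has a_t = (r₁ + r₂)/2 = 3.169×10^5 km.
Transfer time t = π√(a_t³/μ) = 49790 s.
Target angular speed ω₂ = √(μ/r₂³) = 2.8845×10^-5 rad/s.
Angle swept by the target during transfer: ω₂·t = 1.4362 rad = 82.29°.
The orbiter traverses 180° on the transfer ellipse, so the target must lead by 180° − 82.29° = 97.7°.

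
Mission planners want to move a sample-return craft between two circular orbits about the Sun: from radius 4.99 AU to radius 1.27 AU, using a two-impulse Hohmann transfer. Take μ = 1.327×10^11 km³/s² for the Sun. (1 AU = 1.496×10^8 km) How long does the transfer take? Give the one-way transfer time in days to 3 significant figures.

In km: r₁ = 4.99 × 1.496×10^8 = 7.46504×10^8 km; r₂ = 1.27 × 1.496×10^8 = 1.89992×10^8 km.
Semi-major axis of the transfer orbit: a_t = (7.46504×10^8 + 1.89992×10^8)/2 = 4.68248×10^8 km.
Half the transfer-orbit period gives t = π√(a_t³/μ) = 8.738×10^7 s.
Converting: 8.738×10^7 s ÷ 86400 s/day = 1010 days.

t = 1010 days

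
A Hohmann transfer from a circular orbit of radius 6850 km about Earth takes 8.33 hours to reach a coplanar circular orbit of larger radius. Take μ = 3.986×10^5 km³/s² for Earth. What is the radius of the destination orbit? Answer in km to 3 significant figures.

r₂ = 59400 km

Transfer time t = 8.33 hours = 29988 s, and t = π√(a_t³/μ).
So a_t = (μ t²/π²)^(1/3) = (3.986×10^5 × (29988)² / π²)^(1/3) = 33116 km.
Since a_t = (r₁ + r₂)/2, r₂ = 2a_t − r₁ = 2×33116 − 6850 = 59382 km.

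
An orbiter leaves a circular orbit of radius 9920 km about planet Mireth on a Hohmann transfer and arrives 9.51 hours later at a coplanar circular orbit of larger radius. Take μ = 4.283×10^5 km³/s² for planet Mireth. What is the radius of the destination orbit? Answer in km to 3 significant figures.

r₂ = 64200 km

Transfer time t = 9.51 hours = 34236 s, and t = π√(a_t³/μ).
So a_t = (μ t²/π²)^(1/3) = (4.283×10^5 × (34236)² / π²)^(1/3) = 37051 km.
Since a_t = (r₁ + r₂)/2, r₂ = 2a_t − r₁ = 2×37051 − 9920 = 64182 km.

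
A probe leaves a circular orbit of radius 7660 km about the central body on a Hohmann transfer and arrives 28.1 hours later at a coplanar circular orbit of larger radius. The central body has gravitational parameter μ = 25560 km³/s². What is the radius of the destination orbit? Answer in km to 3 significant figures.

r₂ = 52000 km

Transfer time t = 28.1 hours = 1.0116×10^5 s, and t = π√(a_t³/μ).
So a_t = (μ t²/π²)^(1/3) = (25560 × (1.0116×10^5)² / π²)^(1/3) = 29814 km.
Since a_t = (r₁ + r₂)/2, r₂ = 2a_t − r₁ = 2×29814 − 7660 = 51968 km.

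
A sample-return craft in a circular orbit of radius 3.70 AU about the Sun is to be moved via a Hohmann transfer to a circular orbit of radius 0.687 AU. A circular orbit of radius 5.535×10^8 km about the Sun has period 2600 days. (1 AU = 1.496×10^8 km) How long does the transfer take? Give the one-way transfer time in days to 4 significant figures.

t = 593.4 days

From Kepler's third law T² = 4π²r³/μ at r = 5.535×10^8 km, T = 2600 days = 2600 × 86400 s = 2.2464×10^8 s: μ = 4π²r³/T² = 1.32660×10^11 km³/s².
In km: r₁ = 3.70 × 1.496×10^8 = 5.5352×10^8 km; r₂ = 0.687 × 1.496×10^8 = 1.027752×10^8 km.
Semi-major axis of the transfer orbit: a_t = (5.5352×10^8 + 1.027752×10^8)/2 = 3.281476×10^8 km.
Half the transfer-orbit period gives t = π√(a_t³/μ) = 5.127×10^7 s.
Converting: 5.127×10^7 s ÷ 86400 s/day = 593.4 days.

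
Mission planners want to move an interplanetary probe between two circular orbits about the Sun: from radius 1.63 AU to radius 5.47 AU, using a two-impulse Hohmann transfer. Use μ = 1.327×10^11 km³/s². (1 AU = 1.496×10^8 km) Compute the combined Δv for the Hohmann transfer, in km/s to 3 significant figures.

Δv = 9.73 km/s

In km: r₁ = 1.63 × 1.496×10^8 = 2.43848×10^8 km; r₂ = 5.47 × 1.496×10^8 = 8.18312×10^8 km.
Transfer-ellipse semi-major axis a_t = (r₁ + r₂)/2 = (2.43848×10^8 + 8.18312×10^8)/2 = 5.3108×10^8 km.
At r₁ the circular-orbit speed is v₁ = √(μ/r₁) = 23.3279 km/s.
Transfer-orbit speed at r₁ (vis-viva equation): v_p = √[μ(2/r₁ − 1/a_t)] = 28.9571 km/s.
First burn Δv₁ = |v_p − v₁| = 5.6292 km/s.
At r₂, v₂ = √(μ/r₂) = 12.7343 km/s.
Transfer-orbit speed at r₂: v_a = √[μ(2/r₂ − 1/a_t)] = 8.62890 km/s.
Second burn Δv₂ = |v₂ − v_a| = 4.1054 km/s.
Total Δv = Δv₁ + Δv₂ = 9.735 km/s.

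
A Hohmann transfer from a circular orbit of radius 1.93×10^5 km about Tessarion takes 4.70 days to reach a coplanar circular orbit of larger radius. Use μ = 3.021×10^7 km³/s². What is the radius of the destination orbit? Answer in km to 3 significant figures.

Transfer time t = 4.70 days = 4.0608×10^5 s, and t = π√(a_t³/μ).
So a_t = (μ t²/π²)^(1/3) = (3.021×10^7 × (4.0608×10^5)² / π²)^(1/3) = 7.9620×10^5 km.
Since a_t = (r₁ + r₂)/2, r₂ = 2a_t − r₁ = 2×7.9620×10^5 − 1.930×10^5 = 1.3994×10^6 km.

r₂ = 1.40×10^6 km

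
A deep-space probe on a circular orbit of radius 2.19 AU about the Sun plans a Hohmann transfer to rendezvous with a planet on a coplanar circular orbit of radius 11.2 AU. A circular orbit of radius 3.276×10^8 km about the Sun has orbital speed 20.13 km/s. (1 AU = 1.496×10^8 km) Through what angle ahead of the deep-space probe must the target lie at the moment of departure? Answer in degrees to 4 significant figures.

φ = 96.81°

From the circular-orbit relation v² = μ/r at r = 3.276×10^8 km: μ = v²r = (20.13)² × 3.276×10^8 = 1.32749×10^11 km³/s².
In km: r₁ = 2.19 × 1.496×10^8 = 3.27624×10^8 km; r₂ = 11.2 × 1.496×10^8 = 1.67552×10^9 km.
Semi-major axis of the transfer orbit: a_t = (3.27624×10^8 + 1.67552×10^9)/2 = 1.001572×10^9 km.
Transfer time t = π√(a_t³/μ) = 2.733×10^8 s.
The target's mean motion on its circular orbit is ω₂ = √(μ/r₂³) = 5.312×10^-9 rad/s.
Angle swept by the target during transfer: ω₂·t = 1.452 rad = 83.19°.
The deep-space probe traverses 180° on the transfer ellipse, so the target must lead by 180° − 83.19° = 96.81°.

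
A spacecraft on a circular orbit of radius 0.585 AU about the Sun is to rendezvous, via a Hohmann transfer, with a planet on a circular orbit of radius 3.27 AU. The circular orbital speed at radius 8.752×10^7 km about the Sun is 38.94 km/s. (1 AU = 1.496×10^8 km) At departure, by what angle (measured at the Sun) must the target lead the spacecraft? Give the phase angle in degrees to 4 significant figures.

φ = 98.54°

From the circular-orbit relation v² = μ/r at r = 8.752×10^7 km: μ = v²r = (38.94)² × 8.752×10^7 = 1.32709×10^11 km³/s².
In km: r₁ = 0.585 × 1.496×10^8 = 8.7516×10^7 km; r₂ = 3.27 × 1.496×10^8 = 4.89192×10^8 km.
Transfer-ellipse semi-major axis a_t = (r₁ + r₂)/2 = (8.7516×10^7 + 4.89192×10^8)/2 = 2.88354×10^8 km.
Transfer time t = π√(a_t³/μ) = 4.2227×10^7 s.
The target's mean motion on its circular orbit is ω₂ = √(μ/r₂³) = 3.3669×10^-8 rad/s.
Angle swept by the target during transfer: ω₂·t = 1.4217 rad = 81.46°.
Arrival is 180° from departure on the ellipse, so φ = 180° − 81.46° = 98.54°.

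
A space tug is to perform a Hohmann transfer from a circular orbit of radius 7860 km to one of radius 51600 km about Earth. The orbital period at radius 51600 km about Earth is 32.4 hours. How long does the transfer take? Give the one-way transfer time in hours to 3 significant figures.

t = 7.08 hours

From Kepler's third law T² = 4π²r³/μ at r = 51600 km, T = 32.4 hours = 32.4 × 3600 s = 1.1664×10^5 s: μ = 4π²r³/T² = 3.98670×10^5 km³/s².
Transfer-ellipse semi-major axis a_t = (r₁ + r₂)/2 = (7860 + 51600)/2 = 29730 km.
Transfer time t = π√(a_t³/μ) = π√((29730)³ / 3.98670×10^5) = 25505.6 s.
Converting: 25505.6 s ÷ 3600 s/hour = 7.08 hours.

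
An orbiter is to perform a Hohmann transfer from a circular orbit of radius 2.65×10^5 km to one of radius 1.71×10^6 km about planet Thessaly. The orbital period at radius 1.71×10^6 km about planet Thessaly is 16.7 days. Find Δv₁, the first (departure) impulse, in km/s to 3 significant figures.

Δv₁ = 5.98 km/s

From Kepler's third law T² = 4π²r³/μ at r = 1.71×10^6 km, T = 16.7 days = 16.7 × 86400 s = 1.44288×10^6 s: μ = 4π²r³/T² = 9.48173×10^7 km³/s².
The Hohmann ellipse has a_t = (r₁ + r₂)/2 = 9.875×10^5 km.
Circular speed at r = 2.650×10^5 km: v_c = √(μ/r) = 18.9156 km/s.
Transfer-orbit speed at the same r (vis-viva, a = a_t): v_t = √[μ(2/r − 1/a_t)] = 24.8915 km/s.
Δv₁ = |v_t − v_c| = |24.8915 − 18.9156| = 5.976 km/s.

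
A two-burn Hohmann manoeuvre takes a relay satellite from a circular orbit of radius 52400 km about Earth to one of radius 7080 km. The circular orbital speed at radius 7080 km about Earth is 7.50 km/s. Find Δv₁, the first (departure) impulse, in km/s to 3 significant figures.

From the circular-orbit relation v² = μ/r at r = 7080 km: μ = v²r = (7.50)² × 7080 = 3.98250×10^5 km³/s².
Semi-major axis of the transfer orbit: a_t = (52400 + 7080)/2 = 29740 km.
Circular speed at r = 52400 km: v_c = √(μ/r) = 2.757 km/s.
Vis-viva on the transfer ellipse at r = 52400 km gives v_t = √[μ(2/r − 1/a_t)] = 1.345 km/s.
Δv₁ = |v_t − v_c| = |1.345 − 2.757| = 1.412 km/s.

Δv₁ = 1.41 km/s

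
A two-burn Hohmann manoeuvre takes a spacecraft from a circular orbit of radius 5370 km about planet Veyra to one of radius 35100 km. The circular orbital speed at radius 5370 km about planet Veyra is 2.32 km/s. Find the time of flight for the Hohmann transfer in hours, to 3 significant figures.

t = 14.8 hours

From the circular-orbit relation v² = μ/r at r = 5370 km: μ = v²r = (2.32)² × 5370 = 28903.5 km³/s².
Transfer-ellipse semi-major axis a_t = (r₁ + r₂)/2 = (5370 + 35100)/2 = 20235 km.
Half the transfer-orbit period gives t = π√(a_t³/μ) = 53190 s.
Converting: 53190 s ÷ 3600 s/hour = 14.8 hours.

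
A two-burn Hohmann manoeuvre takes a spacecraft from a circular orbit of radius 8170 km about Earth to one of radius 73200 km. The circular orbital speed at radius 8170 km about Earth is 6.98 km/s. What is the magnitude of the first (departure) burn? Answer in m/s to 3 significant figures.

From the circular-orbit relation v² = μ/r at r = 8170 km: μ = v²r = (6.98)² × 8170 = 3.98046×10^5 km³/s².
Transfer-ellipse semi-major axis a_t = (r₁ + r₂)/2 = (8170 + 73200)/2 = 40685 km.
On the circular orbit at r = 8170 km, v_c = √(μ/r) = 6.980 km/s.
Transfer-orbit speed at the same r (vis-viva, a = a_t): v_t = √[μ(2/r − 1/a_t)] = 9.363 km/s.
Δv₁ = |v_t − v_c| = |9.363 − 6.980| = 2.383 km/s.

Δv₁ = 2380 m/s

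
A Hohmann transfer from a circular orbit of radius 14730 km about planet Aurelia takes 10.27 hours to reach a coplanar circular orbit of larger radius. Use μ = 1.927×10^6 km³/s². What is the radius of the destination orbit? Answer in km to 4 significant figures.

r₂ = 1.140×10^5 km

Transfer time t = 10.27 hours = 36972 s, and t = π√(a_t³/μ).
So a_t = (μ t²/π²)^(1/3) = (1.927×10^6 × (36972)² / π²)^(1/3) = 64384 km.
Since a_t = (r₁ + r₂)/2, r₂ = 2a_t − r₁ = 2×64384 − 14730 = 1.14038×10^5 km.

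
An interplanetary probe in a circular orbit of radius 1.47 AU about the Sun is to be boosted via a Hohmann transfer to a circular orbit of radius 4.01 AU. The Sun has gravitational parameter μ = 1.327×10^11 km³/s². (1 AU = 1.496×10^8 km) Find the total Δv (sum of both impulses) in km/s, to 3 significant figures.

Δv = 9.13 km/s

In km: r₁ = 1.47 × 1.496×10^8 = 2.19912×10^8 km; r₂ = 4.01 × 1.496×10^8 = 5.99896×10^8 km.
Transfer-ellipse semi-major axis a_t = (r₁ + r₂)/2 = (2.19912×10^8 + 5.99896×10^8)/2 = 4.09904×10^8 km.
At r₁ the circular-orbit speed is v₁ = √(μ/r₁) = 24.56467 km/s.
On the transfer ellipse at r₁, v² = μ(2/r − 1/a) gives v_p = √[μ(2/r₁ − 1/a_t)] = 29.71720 km/s.
First burn Δv₁ = |v_p − v₁| = 5.153 km/s.
At r₂, v₂ = √(μ/r₂) = 14.873 km/s.
Transfer-orbit speed at r₂: v_a = √[μ(2/r₂ − 1/a_t)] = 10.894 km/s.
Second burn Δv₂ = |v₂ − v_a| = 3.979 km/s.
Δv = Δv₁ + Δv₂ = 5.153 + 3.979 = 9.132 km/s.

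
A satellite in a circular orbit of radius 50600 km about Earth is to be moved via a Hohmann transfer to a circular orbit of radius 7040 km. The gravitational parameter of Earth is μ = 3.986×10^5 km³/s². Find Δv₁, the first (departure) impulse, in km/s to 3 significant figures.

Δv₁ = 1.42 km/s

Transfer-ellipse semi-major axis a_t = (r₁ + r₂)/2 = (50600 + 7040)/2 = 28820 km.
Circular speed at r = 50600 km: v_c = √(μ/r) = 2.807 km/s.
Transfer-orbit speed at the same r (vis-viva, a = a_t): v_t = √[μ(2/r − 1/a_t)] = 1.387 km/s.
Δv₁ = |v_t − v_c| = |1.387 − 2.807| = 1.420 km/s.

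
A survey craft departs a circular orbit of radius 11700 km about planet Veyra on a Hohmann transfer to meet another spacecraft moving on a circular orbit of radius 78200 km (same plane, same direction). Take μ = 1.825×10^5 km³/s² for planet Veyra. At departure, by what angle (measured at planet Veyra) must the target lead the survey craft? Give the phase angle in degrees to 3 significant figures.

The Hohmann ellipse has a_t = (r₁ + r₂)/2 = 44950 km.
The half-period of the transfer ellipse is t = π√(a_t³/μ) = 70080 s.
Target angular speed ω₂ = √(μ/r₂³) = 1.954×10^-5 rad/s.
Angle swept by the target during transfer: ω₂·t = 1.369 rad = 78.44°.
Arrival is 180° from departure on the ellipse, so φ = 180° − 78.44° = 102°.

φ = 102°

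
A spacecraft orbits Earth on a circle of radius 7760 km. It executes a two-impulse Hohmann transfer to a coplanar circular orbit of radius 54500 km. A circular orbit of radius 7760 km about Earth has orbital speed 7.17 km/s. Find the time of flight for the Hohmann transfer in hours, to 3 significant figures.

From the circular-orbit relation v² = μ/r at r = 7760 km: μ = v²r = (7.17)² × 7760 = 3.98933×10^5 km³/s².
The Hohmann ellipse has a_t = (r₁ + r₂)/2 = 31130 km.
Half the transfer-orbit period gives t = π√(a_t³/μ) = 27320 s.
Converting: 27320 s ÷ 3600 s/hour = 7.59 hours.

t = 7.59 hours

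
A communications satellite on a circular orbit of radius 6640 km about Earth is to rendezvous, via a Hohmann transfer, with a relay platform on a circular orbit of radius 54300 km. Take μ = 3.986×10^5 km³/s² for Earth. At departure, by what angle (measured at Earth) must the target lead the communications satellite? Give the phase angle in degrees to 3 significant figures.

φ = 104°

Transfer-ellipse semi-major axis a_t = (r₁ + r₂)/2 = (6640 + 54300)/2 = 30470 km.
Transfer time t = π√(a_t³/μ) = 26466.1 s.
The target's mean motion on its circular orbit is ω₂ = √(μ/r₂³) = 4.98964×10^-5 rad/s.
Angle swept by the target during transfer: ω₂·t = 1.3206 rad = 75.66°.
Arrival is 180° from departure on the ellipse, so φ = 180° − 75.66° = 104°.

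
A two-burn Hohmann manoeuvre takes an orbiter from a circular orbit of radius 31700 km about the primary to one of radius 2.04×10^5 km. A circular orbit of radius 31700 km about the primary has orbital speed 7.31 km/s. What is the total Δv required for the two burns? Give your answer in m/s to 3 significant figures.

Δv = 3690 m/s

From the circular-orbit relation v² = μ/r at r = 31700 km: μ = v²r = (7.31)² × 31700 = 1.69392×10^6 km³/s².
Semi-major axis of the transfer orbit: a_t = (31700 + 2.040×10^5)/2 = 1.1785×10^5 km.
Circular speed at r₁: v₁ = √(μ/r₁) = √(1.69392×10^6/31700) = 7.310 km/s.
Transfer-orbit speed at r₁ (vis-viva equation): v_p = √[μ(2/r₁ − 1/a_t)] = 9.618 km/s.
First burn Δv₁ = |v_p − v₁| = 2.308 km/s.
At r₂, v₂ = √(μ/r₂) = 2.882 km/s.
Transfer-orbit speed at r₂: v_a = √[μ(2/r₂ − 1/a_t)] = 1.495 km/s.
Second burn Δv₂ = |v₂ − v_a| = 1.387 km/s.
Total Δv = Δv₁ + Δv₂ = 3.695 km/s.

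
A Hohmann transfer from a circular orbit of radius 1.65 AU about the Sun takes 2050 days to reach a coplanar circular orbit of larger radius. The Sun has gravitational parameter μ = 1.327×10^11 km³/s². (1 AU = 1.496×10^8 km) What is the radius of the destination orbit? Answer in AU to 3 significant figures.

In km: r₁ = 1.65 × 1.496×10^8 = 2.4684×10^8 km.
Transfer time t = 2050 days = 1.7712×10^8 s, and t = π√(a_t³/μ).
So a_t = (μ t²/π²)^(1/3) = (1.327×10^11 × (1.7712×10^8)² / π²)^(1/3) = 7.4996×10^8 km.
Since a_t = (r₁ + r₂)/2, r₂ = 2a_t − r₁ = 2×7.4996×10^8 − 2.4684×10^8 = 1.25308×10^9 km.
In AU: r₂ = 1.25308×10^9 / 1.496×10^8 = 8.38 AU.

r₂ = 8.38 AU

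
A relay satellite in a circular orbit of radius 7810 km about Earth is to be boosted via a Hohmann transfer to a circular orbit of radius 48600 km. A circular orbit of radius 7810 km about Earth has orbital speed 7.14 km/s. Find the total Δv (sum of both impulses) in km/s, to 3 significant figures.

Δv = 3.59 km/s

From the circular-orbit relation v² = μ/r at r = 7810 km: μ = v²r = (7.14)² × 7810 = 3.98151×10^5 km³/s².
Transfer-ellipse semi-major axis a_t = (r₁ + r₂)/2 = (7810 + 48600)/2 = 28205 km.
Circular speed at r₁: v₁ = √(μ/r₁) = √(3.98151×10^5/7810) = 7.1400 km/s.
On the transfer ellipse at r₁, v² = μ(2/r − 1/a) gives v_p = √[μ(2/r₁ − 1/a_t)] = 9.3725 km/s.
First burn Δv₁ = |v_p − v₁| = 2.2325 km/s.
Circular speed at r₂: v₂ = √(μ/r₂) = 2.8622 km/s.
Transfer-orbit speed at r₂: v_a = √[μ(2/r₂ − 1/a_t)] = 1.5061 km/s.
Second burn Δv₂ = |v₂ − v_a| = 1.3561 km/s.
Total Δv = Δv₁ + Δv₂ = 3.589 km/s.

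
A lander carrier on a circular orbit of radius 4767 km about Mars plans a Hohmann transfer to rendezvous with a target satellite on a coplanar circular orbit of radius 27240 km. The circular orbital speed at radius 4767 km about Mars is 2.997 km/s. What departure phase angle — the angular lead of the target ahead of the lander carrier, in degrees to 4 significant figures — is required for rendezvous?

From the circular-orbit relation v² = μ/r at r = 4767 km: μ = v²r = (2.997)² × 4767 = 42817.2 km³/s².
The Hohmann ellipse has a_t = (r₁ + r₂)/2 = 16003.5 km.
The half-period of the transfer ellipse is t = π√(a_t³/μ) = 30737 s.
Target angular speed ω₂ = √(μ/r₂³) = 4.6026×10^-5 rad/s.
Angle swept by the target during transfer: ω₂·t = 1.4147 rad = 81.06°.
Arrival is 180° from departure on the ellipse, so φ = 180° − 81.06° = 98.94°.

φ = 98.94°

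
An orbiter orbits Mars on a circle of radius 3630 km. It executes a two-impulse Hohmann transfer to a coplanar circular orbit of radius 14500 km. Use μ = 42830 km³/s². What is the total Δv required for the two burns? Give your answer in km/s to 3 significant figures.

The Hohmann ellipse has a_t = (r₁ + r₂)/2 = 9065 km.
At r₁ the circular-orbit speed is v₁ = √(μ/r₁) = 3.43495 km/s.
On the transfer ellipse at r₁, v² = μ(2/r − 1/a) gives v_p = √[μ(2/r₁ − 1/a_t)] = 4.34431 km/s.
First burn Δv₁ = |v_p − v₁| = 0.90936 km/s.
At r₂, v₂ = √(μ/r₂) = 1.71866 km/s.
Transfer-orbit speed at r₂: v_a = √[μ(2/r₂ − 1/a_t)] = 1.08758 km/s.
Second burn Δv₂ = |v₂ − v_a| = 0.63108 km/s.
Δv = Δv₁ + Δv₂ = 0.90936 + 0.63108 = 1.540 km/s.

Δv = 1.54 km/s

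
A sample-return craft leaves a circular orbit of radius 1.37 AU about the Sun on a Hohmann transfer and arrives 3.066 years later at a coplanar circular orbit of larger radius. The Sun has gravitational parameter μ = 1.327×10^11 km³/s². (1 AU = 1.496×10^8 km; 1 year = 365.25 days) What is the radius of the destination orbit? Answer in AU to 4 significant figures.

In km: r₁ = 1.37 × 1.496×10^8 = 2.04952×10^8 km.
Transfer time t = 3.066 years × 365.25 × 86400 s = 9.67556016×10^7 s, and t = π√(a_t³/μ).
So a_t = (μ t²/π²)^(1/3) = (1.327×10^11 × (9.67556016×10^7)² / π²)^(1/3) = 5.0116×10^8 km.
Since a_t = (r₁ + r₂)/2, r₂ = 2a_t − r₁ = 2×5.0116×10^8 − 2.04952×10^8 = 7.97368×10^8 km.
In AU: r₂ = 7.97368×10^8 / 1.496×10^8 = 5.330 AU.

r₂ = 5.330 AU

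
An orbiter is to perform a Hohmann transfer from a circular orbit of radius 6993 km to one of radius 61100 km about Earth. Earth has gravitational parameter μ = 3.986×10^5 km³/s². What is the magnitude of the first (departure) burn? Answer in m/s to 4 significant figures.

Transfer-ellipse semi-major axis a_t = (r₁ + r₂)/2 = (6993 + 61100)/2 = 34046.5 km.
On the circular orbit at r = 6993 km, v_c = √(μ/r) = 7.5498 km/s.
Transfer-orbit speed at the same r (vis-viva, a = a_t): v_t = √[μ(2/r − 1/a_t)] = 10.114 km/s.
Δv₁ = |v_t − v_c| = |10.114 − 7.5498| = 2.564 km/s.

Δv₁ = 2564 m/s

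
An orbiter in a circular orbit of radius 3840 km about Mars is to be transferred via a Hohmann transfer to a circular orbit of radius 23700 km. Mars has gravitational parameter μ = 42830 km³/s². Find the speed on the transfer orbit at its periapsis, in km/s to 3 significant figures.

v = 4.38 km/s

Transfer-ellipse semi-major axis a_t = (r₁ + r₂)/2 = (3840 + 23700)/2 = 13770 km.
At periapsis, r = 3840 km.
Vis-viva: v = √[μ(2/r − 1/a_t)] = √[42830 × (2/3840 − 1/13770)] = 4.381 km/s.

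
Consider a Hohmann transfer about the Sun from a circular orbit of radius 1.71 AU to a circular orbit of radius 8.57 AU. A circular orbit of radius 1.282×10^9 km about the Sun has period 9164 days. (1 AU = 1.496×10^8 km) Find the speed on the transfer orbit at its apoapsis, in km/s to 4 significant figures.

From Kepler's third law T² = 4π²r³/μ at r = 1.282×10^9 km, T = 9164 days = 9164 × 86400 s = 7.917696×10^8 s: μ = 4π²r³/T² = 1.32686×10^11 km³/s².
In km: r₁ = 1.71 × 1.496×10^8 = 2.55816×10^8 km; r₂ = 8.57 × 1.496×10^8 = 1.282072×10^9 km.
Transfer-ellipse semi-major axis a_t = (r₁ + r₂)/2 = (2.55816×10^8 + 1.282072×10^9)/2 = 7.68944×10^8 km.
At apoapsis, r = 1.282072×10^9 km.
Vis-viva: v = √[μ(2/r − 1/a_t)] = √[1.32686×10^11 × (2/1.282072×10^9 − 1/7.68944×10^8)] = 5.868 km/s.

v = 5.868 km/s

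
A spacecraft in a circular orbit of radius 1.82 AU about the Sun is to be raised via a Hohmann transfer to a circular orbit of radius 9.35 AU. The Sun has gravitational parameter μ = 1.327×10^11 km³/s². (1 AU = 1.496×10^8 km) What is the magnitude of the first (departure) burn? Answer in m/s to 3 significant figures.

Δv₁ = 6490 m/s

In km: r₁ = 1.82 × 1.496×10^8 = 2.72272×10^8 km; r₂ = 9.35 × 1.496×10^8 = 1.39876×10^9 km.
Transfer-ellipse semi-major axis a_t = (r₁ + r₂)/2 = (2.72272×10^8 + 1.39876×10^9)/2 = 8.35516×10^8 km.
On the circular orbit at r = 2.72272×10^8 km, v_c = √(μ/r) = 22.077 km/s.
Transfer-orbit speed at the same r (vis-viva, a = a_t): v_t = √[μ(2/r − 1/a_t)] = 28.565 km/s.
Δv₁ = |v_t − v_c| = |28.565 − 22.077| = 6.488 km/s.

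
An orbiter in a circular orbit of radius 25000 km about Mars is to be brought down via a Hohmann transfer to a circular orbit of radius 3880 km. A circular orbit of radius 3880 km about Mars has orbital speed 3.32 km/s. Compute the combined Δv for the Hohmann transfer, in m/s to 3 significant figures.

From the circular-orbit relation v² = μ/r at r = 3880 km: μ = v²r = (3.32)² × 3880 = 42766.9 km³/s².
Semi-major axis of the transfer orbit: a_t = (25000 + 3880)/2 = 14440 km.
At r₁ the circular-orbit speed is v₁ = √(μ/r₁) = 1.3079 km/s.
Transfer-orbit speed at r₁ (v² = μ(2/r − 1/a)): v_a = √[μ(2/r₁ − 1/a_t)] = 0.67798 km/s.
First burn Δv₁ = |v_a − v₁| = 0.6299 km/s.
At r₂, v₂ = √(μ/r₂) = 3.320 km/s.
Transfer-orbit speed at r₂: v_p = √[μ(2/r₂ − 1/a_t)] = 4.368 km/s.
Second burn Δv₂ = |v₂ − v_p| = 1.048 km/s.
Δv = Δv₁ + Δv₂ = 0.6299 + 1.048 = 1.678 km/s.

Δv = 1680 m/s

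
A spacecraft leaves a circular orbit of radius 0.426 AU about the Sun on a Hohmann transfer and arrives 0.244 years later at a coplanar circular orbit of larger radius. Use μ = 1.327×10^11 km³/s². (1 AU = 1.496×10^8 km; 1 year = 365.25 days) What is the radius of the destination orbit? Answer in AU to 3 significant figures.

r₂ = 0.814 AU

In km: r₁ = 0.426 × 1.496×10^8 = 6.37296×10^7 km.
Transfer time t = 0.244 years × 365.25 × 86400 s = 7.7000544×10^6 s, and t = π√(a_t³/μ).
So a_t = (μ t²/π²)^(1/3) = (1.327×10^11 × (7.7000544×10^6)² / π²)^(1/3) = 9.2723×10^7 km.
Since a_t = (r₁ + r₂)/2, r₂ = 2a_t − r₁ = 2×9.2723×10^7 − 6.37296×10^7 = 1.217164×10^8 km.
In AU: r₂ = 1.217164×10^8 / 1.496×10^8 = 0.814 AU.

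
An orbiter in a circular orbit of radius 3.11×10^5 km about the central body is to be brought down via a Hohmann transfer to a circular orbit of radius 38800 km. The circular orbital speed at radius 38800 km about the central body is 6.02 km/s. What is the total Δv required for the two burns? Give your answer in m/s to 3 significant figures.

Δv = 3130 m/s

From the circular-orbit relation v² = μ/r at r = 38800 km: μ = v²r = (6.02)² × 38800 = 1.40613×10^6 km³/s².
Transfer-ellipse semi-major axis a_t = (r₁ + r₂)/2 = (3.110×10^5 + 38800)/2 = 1.749×10^5 km.
At r₁ the circular-orbit speed is v₁ = √(μ/r₁) = 2.1263 km/s.
On the transfer ellipse at r₁, v² = μ(2/r − 1/a) gives v_a = √[μ(2/r₁ − 1/a_t)] = 1.0015 km/s.
First burn Δv₁ = |v_a − v₁| = 1.1248 km/s.
Circular speed at r₂: v₂ = √(μ/r₂) = 6.0200 km/s.
Transfer-orbit speed at r₂: v_p = √[μ(2/r₂ − 1/a_t)] = 8.0275 km/s.
Second burn Δv₂ = |v₂ − v_p| = 2.0075 km/s.
Total Δv = Δv₁ + Δv₂ = 3.132 km/s.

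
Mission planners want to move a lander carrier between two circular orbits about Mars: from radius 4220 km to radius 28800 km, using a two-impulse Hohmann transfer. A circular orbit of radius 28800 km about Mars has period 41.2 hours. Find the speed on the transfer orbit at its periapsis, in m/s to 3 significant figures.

From Kepler's third law T² = 4π²r³/μ at r = 28800 km, T = 41.2 hours = 41.2 × 3600 s = 1.4832×10^5 s: μ = 4π²r³/T² = 42868.4 km³/s².
The Hohmann ellipse has a_t = (r₁ + r₂)/2 = 16510 km.
The periapsis of the transfer ellipse is at r = 4220 km.
Vis-viva: v = √[μ(2/r − 1/a_t)] = √[42868.4 × (2/4220 − 1/16510)] = 4.210 km/s.

v = 4210 m/s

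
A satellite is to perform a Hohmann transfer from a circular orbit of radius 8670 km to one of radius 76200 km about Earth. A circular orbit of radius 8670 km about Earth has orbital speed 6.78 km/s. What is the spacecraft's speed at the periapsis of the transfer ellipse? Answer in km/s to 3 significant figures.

v = 9.09 km/s

From the circular-orbit relation v² = μ/r at r = 8670 km: μ = v²r = (6.78)² × 8670 = 3.98546×10^5 km³/s².
Transfer-ellipse semi-major axis a_t = (r₁ + r₂)/2 = (8670 + 76200)/2 = 42435 km.
At periapsis, r = 8670 km.
From the vis-viva equation, v = √[μ(2/r − 1/a_t)] = 9.085 km/s.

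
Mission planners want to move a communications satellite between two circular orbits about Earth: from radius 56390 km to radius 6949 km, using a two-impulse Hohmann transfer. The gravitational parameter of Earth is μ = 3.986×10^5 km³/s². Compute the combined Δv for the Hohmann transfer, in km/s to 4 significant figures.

The Hohmann ellipse has a_t = (r₁ + r₂)/2 = 31669.5 km.
At r₁ the circular-orbit speed is v₁ = √(μ/r₁) = 2.6587 km/s.
On the transfer ellipse at r₁, vis-viva gives v_a = √[μ(2/r₁ − 1/a_t)] = 1.2454 km/s.
First burn Δv₁ = |v_a − v₁| = 1.413 km/s.
Circular speed at r₂: v₂ = √(μ/r₂) = 7.57369 km/s.
Transfer-orbit speed at r₂: v_p = √[μ(2/r₂ − 1/a_t)] = 10.1062 km/s.
Second burn Δv₂ = |v₂ − v_p| = 2.533 km/s.
Δv = Δv₁ + Δv₂ = 1.413 + 2.533 = 3.946 km/s.

Δv = 3.946 km/s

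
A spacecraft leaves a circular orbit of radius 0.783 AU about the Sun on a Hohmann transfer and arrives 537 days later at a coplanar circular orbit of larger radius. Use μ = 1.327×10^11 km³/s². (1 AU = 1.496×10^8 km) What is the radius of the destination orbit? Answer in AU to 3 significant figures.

In km: r₁ = 0.783 × 1.496×10^8 = 1.171368×10^8 km.
Transfer time t = 537 days = 4.63968×10^7 s, and t = π√(a_t³/μ).
So a_t = (μ t²/π²)^(1/3) = (1.327×10^11 × (4.63968×10^7)² / π²)^(1/3) = 3.0703×10^8 km.
Since a_t = (r₁ + r₂)/2, r₂ = 2a_t − r₁ = 2×3.0703×10^8 − 1.171368×10^8 = 4.969232×10^8 km.
In AU: r₂ = 4.969232×10^8 / 1.496×10^8 = 3.32 AU.

r₂ = 3.32 AU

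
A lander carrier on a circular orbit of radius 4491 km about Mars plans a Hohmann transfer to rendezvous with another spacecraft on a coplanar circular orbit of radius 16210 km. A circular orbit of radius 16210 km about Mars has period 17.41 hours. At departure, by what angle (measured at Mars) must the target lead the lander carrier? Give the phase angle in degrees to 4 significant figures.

From Kepler's third law T² = 4π²r³/μ at r = 16210 km, T = 17.41 hours = 17.41 × 3600 s = 62676 s: μ = 4π²r³/T² = 42806.2 km³/s².
Semi-major axis of the transfer orbit: a_t = (4491 + 16210)/2 = 10350.5 km.
Transfer time t = π√(a_t³/μ) = 15989.6 s.
Target angular speed ω₂ = √(μ/r₂³) = 1.00249×10^-4 rad/s.
Angle swept by the target during transfer: ω₂·t = 1.6029 rad = 91.84°.
The lander carrier traverses 180° on the transfer ellipse, so the target must lead by 180° − 91.84° = 88.16°.

φ = 88.16°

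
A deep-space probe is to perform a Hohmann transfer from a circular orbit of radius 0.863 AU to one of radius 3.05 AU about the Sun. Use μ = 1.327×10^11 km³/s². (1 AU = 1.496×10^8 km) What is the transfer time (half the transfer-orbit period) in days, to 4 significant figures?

t = 499.8 days

In km: r₁ = 0.863 × 1.496×10^8 = 1.291048×10^8 km; r₂ = 3.05 × 1.496×10^8 = 4.5628×10^8 km.
The Hohmann ellipse has a_t = (r₁ + r₂)/2 = 2.926924×10^8 km.
By Kepler's third law the transfer-orbit period is T = 2π√(a_t³/μ), so t = T/2 = 4.318×10^7 s.
Converting: 4.318×10^7 s ÷ 86400 s/day = 499.8 days.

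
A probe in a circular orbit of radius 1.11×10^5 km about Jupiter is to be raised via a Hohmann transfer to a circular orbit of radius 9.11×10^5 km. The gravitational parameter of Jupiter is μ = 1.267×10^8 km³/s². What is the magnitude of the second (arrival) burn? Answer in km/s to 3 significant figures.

Δv₂ = 6.30 km/s

Transfer-ellipse semi-major axis a_t = (r₁ + r₂)/2 = (1.110×10^5 + 9.110×10^5)/2 = 5.110×10^5 km.
On the circular orbit at r = 9.110×10^5 km, v_c = √(μ/r) = 11.793 km/s.
Transfer-orbit speed at the same r (vis-viva, a = a_t): v_t = √[μ(2/r − 1/a_t)] = 5.4964 km/s.
Δv₂ = |v_t − v_c| = |5.4964 − 11.793| = 6.297 km/s.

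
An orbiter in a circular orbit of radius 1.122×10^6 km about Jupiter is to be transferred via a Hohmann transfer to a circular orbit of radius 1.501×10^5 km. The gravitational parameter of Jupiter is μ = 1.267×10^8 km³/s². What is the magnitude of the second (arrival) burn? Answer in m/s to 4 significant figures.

Δv₂ = 9534 m/s

Semi-major axis of the transfer orbit: a_t = (1.122×10^6 + 1.501×10^5)/2 = 6.3605×10^5 km.
Circular speed at r = 1.501×10^5 km: v_c = √(μ/r) = 29.0535 km/s.
Vis-viva on the transfer ellipse at r = 1.501×10^5 km gives v_t = √[μ(2/r − 1/a_t)] = 38.5877 km/s.
Δv₂ = |v_t − v_c| = |38.5877 − 29.0535| = 9.534 km/s.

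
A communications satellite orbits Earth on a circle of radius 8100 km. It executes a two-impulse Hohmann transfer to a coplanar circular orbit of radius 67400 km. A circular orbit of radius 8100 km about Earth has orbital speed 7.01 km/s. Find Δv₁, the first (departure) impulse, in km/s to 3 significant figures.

Δv₁ = 2.36 km/s

From the circular-orbit relation v² = μ/r at r = 8100 km: μ = v²r = (7.01)² × 8100 = 3.98035×10^5 km³/s².
Semi-major axis of the transfer orbit: a_t = (8100 + 67400)/2 = 37750 km.
On the circular orbit at r = 8100 km, v_c = √(μ/r) = 7.010 km/s.
Vis-viva on the transfer ellipse at r = 8100 km gives v_t = √[μ(2/r − 1/a_t)] = 9.367 km/s.
Δv₁ = |v_t − v_c| = |9.367 − 7.010| = 2.357 km/s.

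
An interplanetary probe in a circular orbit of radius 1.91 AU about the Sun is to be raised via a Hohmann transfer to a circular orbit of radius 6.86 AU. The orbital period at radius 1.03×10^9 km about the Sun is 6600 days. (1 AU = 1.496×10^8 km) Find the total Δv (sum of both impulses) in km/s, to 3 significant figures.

From Kepler's third law T² = 4π²r³/μ at r = 1.03×10^9 km, T = 6600 days = 6600 × 86400 s = 5.7024×10^8 s: μ = 4π²r³/T² = 1.32665×10^11 km³/s².
In km: r₁ = 1.91 × 1.496×10^8 = 2.85736×10^8 km; r₂ = 6.86 × 1.496×10^8 = 1.026256×10^9 km.
The Hohmann ellipse has a_t = (r₁ + r₂)/2 = 6.55996×10^8 km.
Circular speed at r₁: v₁ = √(μ/r₁) = √(1.32665×10^11/2.85736×10^8) = 21.54743 km/s.
On the transfer ellipse at r₁, v² = μ(2/r − 1/a) gives v_p = √[μ(2/r₁ − 1/a_t)] = 26.95087 km/s.
First burn Δv₁ = |v_p − v₁| = 5.403 km/s.
At r₂, v₂ = √(μ/r₂) = 11.37 km/s.
Transfer-orbit speed at r₂: v_a = √[μ(2/r₂ − 1/a_t)] = 7.504 km/s.
Second burn Δv₂ = |v₂ − v_a| = 3.866 km/s.
Total Δv = Δv₁ + Δv₂ = 9.269 km/s.

Δv = 9.27 km/s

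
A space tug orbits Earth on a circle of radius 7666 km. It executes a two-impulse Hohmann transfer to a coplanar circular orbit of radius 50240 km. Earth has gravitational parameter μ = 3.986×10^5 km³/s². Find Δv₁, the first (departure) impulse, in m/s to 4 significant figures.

Δv₁ = 2288 m/s

The Hohmann ellipse has a_t = (r₁ + r₂)/2 = 28953 km.
On the circular orbit at r = 7666 km, v_c = √(μ/r) = 7.211 km/s.
Transfer-orbit speed at the same r (vis-viva, a = a_t): v_t = √[μ(2/r − 1/a_t)] = 9.499 km/s.
Δv₁ = |v_t − v_c| = |9.499 − 7.211| = 2.288 km/s.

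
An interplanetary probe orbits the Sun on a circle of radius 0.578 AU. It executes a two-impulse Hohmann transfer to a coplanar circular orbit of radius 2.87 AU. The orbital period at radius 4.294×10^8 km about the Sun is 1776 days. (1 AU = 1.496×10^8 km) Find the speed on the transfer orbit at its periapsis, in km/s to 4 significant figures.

v = 50.55 km/s

From Kepler's third law T² = 4π²r³/μ at r = 4.294×10^8 km, T = 1776 days = 1776 × 86400 s = 1.534464×10^8 s: μ = 4π²r³/T² = 1.32749×10^11 km³/s².
In km: r₁ = 0.578 × 1.496×10^8 = 8.64688×10^7 km; r₂ = 2.87 × 1.496×10^8 = 4.29352×10^8 km.
Transfer-ellipse semi-major axis a_t = (r₁ + r₂)/2 = (8.64688×10^7 + 4.29352×10^8)/2 = 2.579104×10^8 km.
The periapsis of the transfer ellipse is at r = 8.64688×10^7 km.
From the vis-viva equation, v = √[μ(2/r − 1/a_t)] = 50.55 km/s.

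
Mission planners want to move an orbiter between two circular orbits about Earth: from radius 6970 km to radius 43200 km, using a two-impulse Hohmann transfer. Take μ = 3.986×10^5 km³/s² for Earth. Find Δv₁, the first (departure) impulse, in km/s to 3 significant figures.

Δv₁ = 2.36 km/s

Transfer-ellipse semi-major axis a_t = (r₁ + r₂)/2 = (6970 + 43200)/2 = 25085 km.
Circular speed at r = 6970 km: v_c = √(μ/r) = 7.562 km/s.
Vis-viva on the transfer ellipse at r = 6970 km gives v_t = √[μ(2/r − 1/a_t)] = 9.924 km/s.
Δv₁ = |v_t − v_c| = |9.924 − 7.562| = 2.362 km/s.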